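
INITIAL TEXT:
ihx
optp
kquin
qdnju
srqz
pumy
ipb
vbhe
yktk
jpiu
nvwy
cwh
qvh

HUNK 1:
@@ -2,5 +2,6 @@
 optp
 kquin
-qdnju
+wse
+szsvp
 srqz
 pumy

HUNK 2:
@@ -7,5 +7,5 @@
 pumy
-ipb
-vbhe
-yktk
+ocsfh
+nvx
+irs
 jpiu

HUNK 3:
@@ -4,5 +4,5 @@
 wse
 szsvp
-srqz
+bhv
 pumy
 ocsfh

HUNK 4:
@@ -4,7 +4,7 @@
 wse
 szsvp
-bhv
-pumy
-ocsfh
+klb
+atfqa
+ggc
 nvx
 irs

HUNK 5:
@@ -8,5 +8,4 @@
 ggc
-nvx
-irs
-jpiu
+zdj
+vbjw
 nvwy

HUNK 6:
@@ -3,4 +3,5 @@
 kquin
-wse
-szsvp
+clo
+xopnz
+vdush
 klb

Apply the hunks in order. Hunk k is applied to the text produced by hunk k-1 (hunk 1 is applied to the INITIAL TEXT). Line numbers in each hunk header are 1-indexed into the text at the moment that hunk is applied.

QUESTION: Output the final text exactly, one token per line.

Answer: ihx
optp
kquin
clo
xopnz
vdush
klb
atfqa
ggc
zdj
vbjw
nvwy
cwh
qvh

Derivation:
Hunk 1: at line 2 remove [qdnju] add [wse,szsvp] -> 14 lines: ihx optp kquin wse szsvp srqz pumy ipb vbhe yktk jpiu nvwy cwh qvh
Hunk 2: at line 7 remove [ipb,vbhe,yktk] add [ocsfh,nvx,irs] -> 14 lines: ihx optp kquin wse szsvp srqz pumy ocsfh nvx irs jpiu nvwy cwh qvh
Hunk 3: at line 4 remove [srqz] add [bhv] -> 14 lines: ihx optp kquin wse szsvp bhv pumy ocsfh nvx irs jpiu nvwy cwh qvh
Hunk 4: at line 4 remove [bhv,pumy,ocsfh] add [klb,atfqa,ggc] -> 14 lines: ihx optp kquin wse szsvp klb atfqa ggc nvx irs jpiu nvwy cwh qvh
Hunk 5: at line 8 remove [nvx,irs,jpiu] add [zdj,vbjw] -> 13 lines: ihx optp kquin wse szsvp klb atfqa ggc zdj vbjw nvwy cwh qvh
Hunk 6: at line 3 remove [wse,szsvp] add [clo,xopnz,vdush] -> 14 lines: ihx optp kquin clo xopnz vdush klb atfqa ggc zdj vbjw nvwy cwh qvh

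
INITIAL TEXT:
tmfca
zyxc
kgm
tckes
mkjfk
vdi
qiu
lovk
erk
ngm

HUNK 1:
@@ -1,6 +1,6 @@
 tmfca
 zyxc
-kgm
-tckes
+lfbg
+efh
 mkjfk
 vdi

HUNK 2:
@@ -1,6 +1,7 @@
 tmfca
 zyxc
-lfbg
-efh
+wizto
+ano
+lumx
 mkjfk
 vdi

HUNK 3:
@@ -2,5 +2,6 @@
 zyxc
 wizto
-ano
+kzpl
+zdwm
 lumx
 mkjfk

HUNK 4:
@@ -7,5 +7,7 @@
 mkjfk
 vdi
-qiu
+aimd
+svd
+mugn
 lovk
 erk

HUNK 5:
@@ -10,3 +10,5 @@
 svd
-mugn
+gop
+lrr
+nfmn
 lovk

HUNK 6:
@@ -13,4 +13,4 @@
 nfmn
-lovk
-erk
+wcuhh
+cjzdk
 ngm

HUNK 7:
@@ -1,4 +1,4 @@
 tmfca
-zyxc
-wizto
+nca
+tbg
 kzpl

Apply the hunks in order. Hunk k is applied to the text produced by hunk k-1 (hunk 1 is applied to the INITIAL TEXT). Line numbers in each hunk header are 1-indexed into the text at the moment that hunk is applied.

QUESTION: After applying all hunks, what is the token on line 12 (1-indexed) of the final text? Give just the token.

Hunk 1: at line 1 remove [kgm,tckes] add [lfbg,efh] -> 10 lines: tmfca zyxc lfbg efh mkjfk vdi qiu lovk erk ngm
Hunk 2: at line 1 remove [lfbg,efh] add [wizto,ano,lumx] -> 11 lines: tmfca zyxc wizto ano lumx mkjfk vdi qiu lovk erk ngm
Hunk 3: at line 2 remove [ano] add [kzpl,zdwm] -> 12 lines: tmfca zyxc wizto kzpl zdwm lumx mkjfk vdi qiu lovk erk ngm
Hunk 4: at line 7 remove [qiu] add [aimd,svd,mugn] -> 14 lines: tmfca zyxc wizto kzpl zdwm lumx mkjfk vdi aimd svd mugn lovk erk ngm
Hunk 5: at line 10 remove [mugn] add [gop,lrr,nfmn] -> 16 lines: tmfca zyxc wizto kzpl zdwm lumx mkjfk vdi aimd svd gop lrr nfmn lovk erk ngm
Hunk 6: at line 13 remove [lovk,erk] add [wcuhh,cjzdk] -> 16 lines: tmfca zyxc wizto kzpl zdwm lumx mkjfk vdi aimd svd gop lrr nfmn wcuhh cjzdk ngm
Hunk 7: at line 1 remove [zyxc,wizto] add [nca,tbg] -> 16 lines: tmfca nca tbg kzpl zdwm lumx mkjfk vdi aimd svd gop lrr nfmn wcuhh cjzdk ngm
Final line 12: lrr

Answer: lrr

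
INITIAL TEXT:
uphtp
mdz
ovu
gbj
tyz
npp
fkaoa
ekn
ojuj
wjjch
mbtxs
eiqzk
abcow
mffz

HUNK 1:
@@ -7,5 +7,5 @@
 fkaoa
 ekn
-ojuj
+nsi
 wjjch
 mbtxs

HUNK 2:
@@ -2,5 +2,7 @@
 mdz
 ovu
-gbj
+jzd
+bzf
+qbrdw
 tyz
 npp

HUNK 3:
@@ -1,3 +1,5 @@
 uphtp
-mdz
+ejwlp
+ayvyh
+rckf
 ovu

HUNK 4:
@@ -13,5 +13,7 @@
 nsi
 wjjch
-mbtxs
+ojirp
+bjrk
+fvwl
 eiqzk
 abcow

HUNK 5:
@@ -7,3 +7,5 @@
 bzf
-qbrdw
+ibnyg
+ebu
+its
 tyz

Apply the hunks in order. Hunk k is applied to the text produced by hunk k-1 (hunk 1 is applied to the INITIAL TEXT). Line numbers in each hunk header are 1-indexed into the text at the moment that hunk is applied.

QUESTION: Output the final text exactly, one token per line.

Hunk 1: at line 7 remove [ojuj] add [nsi] -> 14 lines: uphtp mdz ovu gbj tyz npp fkaoa ekn nsi wjjch mbtxs eiqzk abcow mffz
Hunk 2: at line 2 remove [gbj] add [jzd,bzf,qbrdw] -> 16 lines: uphtp mdz ovu jzd bzf qbrdw tyz npp fkaoa ekn nsi wjjch mbtxs eiqzk abcow mffz
Hunk 3: at line 1 remove [mdz] add [ejwlp,ayvyh,rckf] -> 18 lines: uphtp ejwlp ayvyh rckf ovu jzd bzf qbrdw tyz npp fkaoa ekn nsi wjjch mbtxs eiqzk abcow mffz
Hunk 4: at line 13 remove [mbtxs] add [ojirp,bjrk,fvwl] -> 20 lines: uphtp ejwlp ayvyh rckf ovu jzd bzf qbrdw tyz npp fkaoa ekn nsi wjjch ojirp bjrk fvwl eiqzk abcow mffz
Hunk 5: at line 7 remove [qbrdw] add [ibnyg,ebu,its] -> 22 lines: uphtp ejwlp ayvyh rckf ovu jzd bzf ibnyg ebu its tyz npp fkaoa ekn nsi wjjch ojirp bjrk fvwl eiqzk abcow mffz

Answer: uphtp
ejwlp
ayvyh
rckf
ovu
jzd
bzf
ibnyg
ebu
its
tyz
npp
fkaoa
ekn
nsi
wjjch
ojirp
bjrk
fvwl
eiqzk
abcow
mffz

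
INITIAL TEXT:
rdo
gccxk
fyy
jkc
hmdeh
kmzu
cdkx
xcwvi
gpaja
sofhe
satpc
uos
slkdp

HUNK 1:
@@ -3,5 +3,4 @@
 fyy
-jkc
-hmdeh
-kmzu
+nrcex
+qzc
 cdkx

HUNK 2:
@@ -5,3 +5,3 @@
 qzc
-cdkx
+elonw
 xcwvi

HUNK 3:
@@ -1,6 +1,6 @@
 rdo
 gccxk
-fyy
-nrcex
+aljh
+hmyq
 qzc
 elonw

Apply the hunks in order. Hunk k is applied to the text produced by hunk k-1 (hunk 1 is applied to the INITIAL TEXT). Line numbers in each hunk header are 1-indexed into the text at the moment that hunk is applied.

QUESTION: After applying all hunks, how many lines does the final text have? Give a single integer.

Hunk 1: at line 3 remove [jkc,hmdeh,kmzu] add [nrcex,qzc] -> 12 lines: rdo gccxk fyy nrcex qzc cdkx xcwvi gpaja sofhe satpc uos slkdp
Hunk 2: at line 5 remove [cdkx] add [elonw] -> 12 lines: rdo gccxk fyy nrcex qzc elonw xcwvi gpaja sofhe satpc uos slkdp
Hunk 3: at line 1 remove [fyy,nrcex] add [aljh,hmyq] -> 12 lines: rdo gccxk aljh hmyq qzc elonw xcwvi gpaja sofhe satpc uos slkdp
Final line count: 12

Answer: 12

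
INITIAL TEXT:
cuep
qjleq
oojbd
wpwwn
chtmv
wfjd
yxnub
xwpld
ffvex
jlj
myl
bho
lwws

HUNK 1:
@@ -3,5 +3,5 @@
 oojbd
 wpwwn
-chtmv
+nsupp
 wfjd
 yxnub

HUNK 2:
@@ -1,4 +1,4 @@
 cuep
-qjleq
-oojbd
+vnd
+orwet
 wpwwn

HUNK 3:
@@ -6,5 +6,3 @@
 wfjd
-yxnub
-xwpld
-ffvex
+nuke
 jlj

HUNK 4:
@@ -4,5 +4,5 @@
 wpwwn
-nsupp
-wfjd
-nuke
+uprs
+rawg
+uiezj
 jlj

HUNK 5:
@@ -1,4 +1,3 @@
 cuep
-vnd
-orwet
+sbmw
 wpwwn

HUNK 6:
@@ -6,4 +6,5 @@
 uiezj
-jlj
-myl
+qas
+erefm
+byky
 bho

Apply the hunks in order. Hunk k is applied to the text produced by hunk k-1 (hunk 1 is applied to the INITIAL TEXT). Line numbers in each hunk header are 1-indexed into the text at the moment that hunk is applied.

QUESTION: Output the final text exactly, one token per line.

Answer: cuep
sbmw
wpwwn
uprs
rawg
uiezj
qas
erefm
byky
bho
lwws

Derivation:
Hunk 1: at line 3 remove [chtmv] add [nsupp] -> 13 lines: cuep qjleq oojbd wpwwn nsupp wfjd yxnub xwpld ffvex jlj myl bho lwws
Hunk 2: at line 1 remove [qjleq,oojbd] add [vnd,orwet] -> 13 lines: cuep vnd orwet wpwwn nsupp wfjd yxnub xwpld ffvex jlj myl bho lwws
Hunk 3: at line 6 remove [yxnub,xwpld,ffvex] add [nuke] -> 11 lines: cuep vnd orwet wpwwn nsupp wfjd nuke jlj myl bho lwws
Hunk 4: at line 4 remove [nsupp,wfjd,nuke] add [uprs,rawg,uiezj] -> 11 lines: cuep vnd orwet wpwwn uprs rawg uiezj jlj myl bho lwws
Hunk 5: at line 1 remove [vnd,orwet] add [sbmw] -> 10 lines: cuep sbmw wpwwn uprs rawg uiezj jlj myl bho lwws
Hunk 6: at line 6 remove [jlj,myl] add [qas,erefm,byky] -> 11 lines: cuep sbmw wpwwn uprs rawg uiezj qas erefm byky bho lwws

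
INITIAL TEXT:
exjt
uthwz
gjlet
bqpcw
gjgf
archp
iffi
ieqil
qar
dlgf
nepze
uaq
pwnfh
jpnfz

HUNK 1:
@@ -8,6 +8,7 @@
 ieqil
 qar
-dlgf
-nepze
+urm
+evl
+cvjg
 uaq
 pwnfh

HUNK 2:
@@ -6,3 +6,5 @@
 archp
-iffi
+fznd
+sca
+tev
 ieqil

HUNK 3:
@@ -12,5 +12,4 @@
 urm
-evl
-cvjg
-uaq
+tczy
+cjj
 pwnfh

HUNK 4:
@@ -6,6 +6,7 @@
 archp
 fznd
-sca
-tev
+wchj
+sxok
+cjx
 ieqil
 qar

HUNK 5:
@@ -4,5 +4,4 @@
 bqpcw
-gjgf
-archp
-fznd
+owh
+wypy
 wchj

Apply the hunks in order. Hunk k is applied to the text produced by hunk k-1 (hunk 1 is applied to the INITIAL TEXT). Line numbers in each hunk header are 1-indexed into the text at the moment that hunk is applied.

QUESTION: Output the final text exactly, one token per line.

Answer: exjt
uthwz
gjlet
bqpcw
owh
wypy
wchj
sxok
cjx
ieqil
qar
urm
tczy
cjj
pwnfh
jpnfz

Derivation:
Hunk 1: at line 8 remove [dlgf,nepze] add [urm,evl,cvjg] -> 15 lines: exjt uthwz gjlet bqpcw gjgf archp iffi ieqil qar urm evl cvjg uaq pwnfh jpnfz
Hunk 2: at line 6 remove [iffi] add [fznd,sca,tev] -> 17 lines: exjt uthwz gjlet bqpcw gjgf archp fznd sca tev ieqil qar urm evl cvjg uaq pwnfh jpnfz
Hunk 3: at line 12 remove [evl,cvjg,uaq] add [tczy,cjj] -> 16 lines: exjt uthwz gjlet bqpcw gjgf archp fznd sca tev ieqil qar urm tczy cjj pwnfh jpnfz
Hunk 4: at line 6 remove [sca,tev] add [wchj,sxok,cjx] -> 17 lines: exjt uthwz gjlet bqpcw gjgf archp fznd wchj sxok cjx ieqil qar urm tczy cjj pwnfh jpnfz
Hunk 5: at line 4 remove [gjgf,archp,fznd] add [owh,wypy] -> 16 lines: exjt uthwz gjlet bqpcw owh wypy wchj sxok cjx ieqil qar urm tczy cjj pwnfh jpnfz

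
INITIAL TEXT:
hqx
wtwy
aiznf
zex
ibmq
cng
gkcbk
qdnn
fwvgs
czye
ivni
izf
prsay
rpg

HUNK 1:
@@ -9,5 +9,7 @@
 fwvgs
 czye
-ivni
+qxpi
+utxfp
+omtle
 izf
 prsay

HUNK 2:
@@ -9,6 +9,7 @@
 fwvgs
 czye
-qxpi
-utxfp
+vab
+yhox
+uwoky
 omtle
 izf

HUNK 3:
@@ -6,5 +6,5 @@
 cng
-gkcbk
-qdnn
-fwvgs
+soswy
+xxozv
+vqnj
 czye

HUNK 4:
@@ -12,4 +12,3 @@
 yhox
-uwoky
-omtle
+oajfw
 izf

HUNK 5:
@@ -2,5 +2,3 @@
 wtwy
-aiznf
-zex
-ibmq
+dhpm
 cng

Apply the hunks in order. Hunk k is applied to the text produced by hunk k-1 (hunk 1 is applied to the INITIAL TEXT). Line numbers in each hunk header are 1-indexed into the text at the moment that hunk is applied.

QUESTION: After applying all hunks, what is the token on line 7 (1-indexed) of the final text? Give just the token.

Answer: vqnj

Derivation:
Hunk 1: at line 9 remove [ivni] add [qxpi,utxfp,omtle] -> 16 lines: hqx wtwy aiznf zex ibmq cng gkcbk qdnn fwvgs czye qxpi utxfp omtle izf prsay rpg
Hunk 2: at line 9 remove [qxpi,utxfp] add [vab,yhox,uwoky] -> 17 lines: hqx wtwy aiznf zex ibmq cng gkcbk qdnn fwvgs czye vab yhox uwoky omtle izf prsay rpg
Hunk 3: at line 6 remove [gkcbk,qdnn,fwvgs] add [soswy,xxozv,vqnj] -> 17 lines: hqx wtwy aiznf zex ibmq cng soswy xxozv vqnj czye vab yhox uwoky omtle izf prsay rpg
Hunk 4: at line 12 remove [uwoky,omtle] add [oajfw] -> 16 lines: hqx wtwy aiznf zex ibmq cng soswy xxozv vqnj czye vab yhox oajfw izf prsay rpg
Hunk 5: at line 2 remove [aiznf,zex,ibmq] add [dhpm] -> 14 lines: hqx wtwy dhpm cng soswy xxozv vqnj czye vab yhox oajfw izf prsay rpg
Final line 7: vqnj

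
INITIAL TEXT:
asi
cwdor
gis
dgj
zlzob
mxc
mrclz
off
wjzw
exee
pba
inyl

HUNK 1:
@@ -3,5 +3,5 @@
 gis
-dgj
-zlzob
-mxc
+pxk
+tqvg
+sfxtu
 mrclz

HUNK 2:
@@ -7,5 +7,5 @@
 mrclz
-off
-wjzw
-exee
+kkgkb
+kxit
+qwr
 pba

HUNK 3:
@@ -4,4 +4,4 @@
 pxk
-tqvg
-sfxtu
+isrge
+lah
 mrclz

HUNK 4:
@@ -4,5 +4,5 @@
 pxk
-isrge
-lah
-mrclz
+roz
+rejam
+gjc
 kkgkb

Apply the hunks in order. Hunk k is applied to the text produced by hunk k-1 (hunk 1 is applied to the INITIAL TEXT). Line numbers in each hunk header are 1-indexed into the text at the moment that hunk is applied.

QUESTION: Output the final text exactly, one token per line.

Hunk 1: at line 3 remove [dgj,zlzob,mxc] add [pxk,tqvg,sfxtu] -> 12 lines: asi cwdor gis pxk tqvg sfxtu mrclz off wjzw exee pba inyl
Hunk 2: at line 7 remove [off,wjzw,exee] add [kkgkb,kxit,qwr] -> 12 lines: asi cwdor gis pxk tqvg sfxtu mrclz kkgkb kxit qwr pba inyl
Hunk 3: at line 4 remove [tqvg,sfxtu] add [isrge,lah] -> 12 lines: asi cwdor gis pxk isrge lah mrclz kkgkb kxit qwr pba inyl
Hunk 4: at line 4 remove [isrge,lah,mrclz] add [roz,rejam,gjc] -> 12 lines: asi cwdor gis pxk roz rejam gjc kkgkb kxit qwr pba inyl

Answer: asi
cwdor
gis
pxk
roz
rejam
gjc
kkgkb
kxit
qwr
pba
inyl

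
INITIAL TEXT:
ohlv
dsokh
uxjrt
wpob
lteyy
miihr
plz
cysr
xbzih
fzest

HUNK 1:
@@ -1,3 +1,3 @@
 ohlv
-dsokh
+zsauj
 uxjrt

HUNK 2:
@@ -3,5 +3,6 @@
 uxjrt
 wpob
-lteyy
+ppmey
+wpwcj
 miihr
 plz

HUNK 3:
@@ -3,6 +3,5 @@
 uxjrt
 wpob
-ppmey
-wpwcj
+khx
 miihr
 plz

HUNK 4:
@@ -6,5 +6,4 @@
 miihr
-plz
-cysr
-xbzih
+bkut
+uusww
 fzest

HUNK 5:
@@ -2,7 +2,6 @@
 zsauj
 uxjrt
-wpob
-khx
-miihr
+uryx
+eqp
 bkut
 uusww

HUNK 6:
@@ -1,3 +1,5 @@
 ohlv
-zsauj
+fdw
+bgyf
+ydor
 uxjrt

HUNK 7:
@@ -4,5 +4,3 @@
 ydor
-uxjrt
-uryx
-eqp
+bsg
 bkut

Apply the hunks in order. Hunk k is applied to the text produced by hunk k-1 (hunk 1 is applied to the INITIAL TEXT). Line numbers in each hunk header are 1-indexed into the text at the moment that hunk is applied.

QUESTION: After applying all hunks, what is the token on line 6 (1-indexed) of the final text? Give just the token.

Hunk 1: at line 1 remove [dsokh] add [zsauj] -> 10 lines: ohlv zsauj uxjrt wpob lteyy miihr plz cysr xbzih fzest
Hunk 2: at line 3 remove [lteyy] add [ppmey,wpwcj] -> 11 lines: ohlv zsauj uxjrt wpob ppmey wpwcj miihr plz cysr xbzih fzest
Hunk 3: at line 3 remove [ppmey,wpwcj] add [khx] -> 10 lines: ohlv zsauj uxjrt wpob khx miihr plz cysr xbzih fzest
Hunk 4: at line 6 remove [plz,cysr,xbzih] add [bkut,uusww] -> 9 lines: ohlv zsauj uxjrt wpob khx miihr bkut uusww fzest
Hunk 5: at line 2 remove [wpob,khx,miihr] add [uryx,eqp] -> 8 lines: ohlv zsauj uxjrt uryx eqp bkut uusww fzest
Hunk 6: at line 1 remove [zsauj] add [fdw,bgyf,ydor] -> 10 lines: ohlv fdw bgyf ydor uxjrt uryx eqp bkut uusww fzest
Hunk 7: at line 4 remove [uxjrt,uryx,eqp] add [bsg] -> 8 lines: ohlv fdw bgyf ydor bsg bkut uusww fzest
Final line 6: bkut

Answer: bkut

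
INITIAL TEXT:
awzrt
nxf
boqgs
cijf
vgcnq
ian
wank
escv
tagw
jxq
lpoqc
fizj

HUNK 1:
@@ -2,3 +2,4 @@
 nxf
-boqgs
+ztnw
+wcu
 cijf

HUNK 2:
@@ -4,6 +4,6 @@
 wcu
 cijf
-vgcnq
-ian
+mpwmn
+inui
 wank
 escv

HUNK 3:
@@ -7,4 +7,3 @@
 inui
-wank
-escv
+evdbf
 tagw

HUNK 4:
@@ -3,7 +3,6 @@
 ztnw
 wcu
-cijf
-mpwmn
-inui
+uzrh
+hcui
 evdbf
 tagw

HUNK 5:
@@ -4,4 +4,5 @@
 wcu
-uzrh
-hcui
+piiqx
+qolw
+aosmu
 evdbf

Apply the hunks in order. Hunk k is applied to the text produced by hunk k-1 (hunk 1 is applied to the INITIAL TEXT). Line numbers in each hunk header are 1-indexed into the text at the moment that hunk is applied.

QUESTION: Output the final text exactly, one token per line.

Answer: awzrt
nxf
ztnw
wcu
piiqx
qolw
aosmu
evdbf
tagw
jxq
lpoqc
fizj

Derivation:
Hunk 1: at line 2 remove [boqgs] add [ztnw,wcu] -> 13 lines: awzrt nxf ztnw wcu cijf vgcnq ian wank escv tagw jxq lpoqc fizj
Hunk 2: at line 4 remove [vgcnq,ian] add [mpwmn,inui] -> 13 lines: awzrt nxf ztnw wcu cijf mpwmn inui wank escv tagw jxq lpoqc fizj
Hunk 3: at line 7 remove [wank,escv] add [evdbf] -> 12 lines: awzrt nxf ztnw wcu cijf mpwmn inui evdbf tagw jxq lpoqc fizj
Hunk 4: at line 3 remove [cijf,mpwmn,inui] add [uzrh,hcui] -> 11 lines: awzrt nxf ztnw wcu uzrh hcui evdbf tagw jxq lpoqc fizj
Hunk 5: at line 4 remove [uzrh,hcui] add [piiqx,qolw,aosmu] -> 12 lines: awzrt nxf ztnw wcu piiqx qolw aosmu evdbf tagw jxq lpoqc fizj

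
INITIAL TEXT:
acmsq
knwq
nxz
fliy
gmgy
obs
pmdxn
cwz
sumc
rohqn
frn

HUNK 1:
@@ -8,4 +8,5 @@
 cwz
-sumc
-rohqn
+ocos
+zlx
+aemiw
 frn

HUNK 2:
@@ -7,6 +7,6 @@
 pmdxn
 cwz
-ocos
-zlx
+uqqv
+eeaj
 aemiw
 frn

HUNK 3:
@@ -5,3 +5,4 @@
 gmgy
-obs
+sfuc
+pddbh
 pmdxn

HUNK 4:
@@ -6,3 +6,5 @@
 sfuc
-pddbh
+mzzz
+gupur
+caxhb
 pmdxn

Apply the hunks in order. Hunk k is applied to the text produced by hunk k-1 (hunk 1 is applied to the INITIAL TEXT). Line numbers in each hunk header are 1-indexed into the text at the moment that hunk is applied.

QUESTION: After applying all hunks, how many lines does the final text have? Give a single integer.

Answer: 15

Derivation:
Hunk 1: at line 8 remove [sumc,rohqn] add [ocos,zlx,aemiw] -> 12 lines: acmsq knwq nxz fliy gmgy obs pmdxn cwz ocos zlx aemiw frn
Hunk 2: at line 7 remove [ocos,zlx] add [uqqv,eeaj] -> 12 lines: acmsq knwq nxz fliy gmgy obs pmdxn cwz uqqv eeaj aemiw frn
Hunk 3: at line 5 remove [obs] add [sfuc,pddbh] -> 13 lines: acmsq knwq nxz fliy gmgy sfuc pddbh pmdxn cwz uqqv eeaj aemiw frn
Hunk 4: at line 6 remove [pddbh] add [mzzz,gupur,caxhb] -> 15 lines: acmsq knwq nxz fliy gmgy sfuc mzzz gupur caxhb pmdxn cwz uqqv eeaj aemiw frn
Final line count: 15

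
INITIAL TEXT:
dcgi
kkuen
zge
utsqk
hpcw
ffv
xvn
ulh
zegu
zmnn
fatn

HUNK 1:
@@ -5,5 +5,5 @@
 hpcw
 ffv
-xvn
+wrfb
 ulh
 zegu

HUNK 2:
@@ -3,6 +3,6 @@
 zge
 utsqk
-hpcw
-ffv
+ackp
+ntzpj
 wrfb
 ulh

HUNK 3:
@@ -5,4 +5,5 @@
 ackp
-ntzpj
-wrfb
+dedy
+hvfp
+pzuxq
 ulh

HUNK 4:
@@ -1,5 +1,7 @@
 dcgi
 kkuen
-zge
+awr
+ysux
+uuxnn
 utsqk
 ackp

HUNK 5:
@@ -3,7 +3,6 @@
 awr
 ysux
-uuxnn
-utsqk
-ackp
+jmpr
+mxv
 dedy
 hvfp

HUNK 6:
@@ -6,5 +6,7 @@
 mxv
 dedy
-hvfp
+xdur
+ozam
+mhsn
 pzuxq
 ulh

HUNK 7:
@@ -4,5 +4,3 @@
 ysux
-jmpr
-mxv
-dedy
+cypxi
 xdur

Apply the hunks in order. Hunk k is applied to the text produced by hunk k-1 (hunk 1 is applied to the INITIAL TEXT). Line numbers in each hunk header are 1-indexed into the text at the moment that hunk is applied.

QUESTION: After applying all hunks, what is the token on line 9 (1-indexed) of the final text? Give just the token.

Hunk 1: at line 5 remove [xvn] add [wrfb] -> 11 lines: dcgi kkuen zge utsqk hpcw ffv wrfb ulh zegu zmnn fatn
Hunk 2: at line 3 remove [hpcw,ffv] add [ackp,ntzpj] -> 11 lines: dcgi kkuen zge utsqk ackp ntzpj wrfb ulh zegu zmnn fatn
Hunk 3: at line 5 remove [ntzpj,wrfb] add [dedy,hvfp,pzuxq] -> 12 lines: dcgi kkuen zge utsqk ackp dedy hvfp pzuxq ulh zegu zmnn fatn
Hunk 4: at line 1 remove [zge] add [awr,ysux,uuxnn] -> 14 lines: dcgi kkuen awr ysux uuxnn utsqk ackp dedy hvfp pzuxq ulh zegu zmnn fatn
Hunk 5: at line 3 remove [uuxnn,utsqk,ackp] add [jmpr,mxv] -> 13 lines: dcgi kkuen awr ysux jmpr mxv dedy hvfp pzuxq ulh zegu zmnn fatn
Hunk 6: at line 6 remove [hvfp] add [xdur,ozam,mhsn] -> 15 lines: dcgi kkuen awr ysux jmpr mxv dedy xdur ozam mhsn pzuxq ulh zegu zmnn fatn
Hunk 7: at line 4 remove [jmpr,mxv,dedy] add [cypxi] -> 13 lines: dcgi kkuen awr ysux cypxi xdur ozam mhsn pzuxq ulh zegu zmnn fatn
Final line 9: pzuxq

Answer: pzuxq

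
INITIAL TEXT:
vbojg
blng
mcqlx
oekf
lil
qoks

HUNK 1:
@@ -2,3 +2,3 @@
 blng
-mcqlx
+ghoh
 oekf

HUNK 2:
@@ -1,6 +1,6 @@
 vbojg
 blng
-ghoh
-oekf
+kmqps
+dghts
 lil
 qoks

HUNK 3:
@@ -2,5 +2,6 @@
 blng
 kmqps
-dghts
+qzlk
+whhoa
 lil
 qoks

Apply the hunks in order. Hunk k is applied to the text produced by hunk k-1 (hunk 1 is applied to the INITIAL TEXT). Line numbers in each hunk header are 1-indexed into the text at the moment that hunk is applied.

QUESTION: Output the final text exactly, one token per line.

Answer: vbojg
blng
kmqps
qzlk
whhoa
lil
qoks

Derivation:
Hunk 1: at line 2 remove [mcqlx] add [ghoh] -> 6 lines: vbojg blng ghoh oekf lil qoks
Hunk 2: at line 1 remove [ghoh,oekf] add [kmqps,dghts] -> 6 lines: vbojg blng kmqps dghts lil qoks
Hunk 3: at line 2 remove [dghts] add [qzlk,whhoa] -> 7 lines: vbojg blng kmqps qzlk whhoa lil qoks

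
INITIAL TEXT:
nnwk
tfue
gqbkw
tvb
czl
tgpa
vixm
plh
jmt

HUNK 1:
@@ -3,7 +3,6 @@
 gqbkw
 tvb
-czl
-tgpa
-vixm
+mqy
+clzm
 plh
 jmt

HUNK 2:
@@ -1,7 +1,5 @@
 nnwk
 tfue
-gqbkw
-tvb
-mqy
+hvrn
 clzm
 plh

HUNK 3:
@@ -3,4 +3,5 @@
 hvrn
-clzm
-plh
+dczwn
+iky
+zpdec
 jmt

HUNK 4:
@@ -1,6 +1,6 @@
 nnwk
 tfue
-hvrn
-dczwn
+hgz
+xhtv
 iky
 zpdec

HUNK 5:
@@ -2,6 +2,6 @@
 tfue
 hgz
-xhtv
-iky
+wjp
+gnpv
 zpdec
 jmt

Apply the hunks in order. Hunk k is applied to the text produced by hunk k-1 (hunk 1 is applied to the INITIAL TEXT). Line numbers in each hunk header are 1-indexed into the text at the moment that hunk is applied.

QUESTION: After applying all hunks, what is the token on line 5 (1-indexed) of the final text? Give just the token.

Answer: gnpv

Derivation:
Hunk 1: at line 3 remove [czl,tgpa,vixm] add [mqy,clzm] -> 8 lines: nnwk tfue gqbkw tvb mqy clzm plh jmt
Hunk 2: at line 1 remove [gqbkw,tvb,mqy] add [hvrn] -> 6 lines: nnwk tfue hvrn clzm plh jmt
Hunk 3: at line 3 remove [clzm,plh] add [dczwn,iky,zpdec] -> 7 lines: nnwk tfue hvrn dczwn iky zpdec jmt
Hunk 4: at line 1 remove [hvrn,dczwn] add [hgz,xhtv] -> 7 lines: nnwk tfue hgz xhtv iky zpdec jmt
Hunk 5: at line 2 remove [xhtv,iky] add [wjp,gnpv] -> 7 lines: nnwk tfue hgz wjp gnpv zpdec jmt
Final line 5: gnpv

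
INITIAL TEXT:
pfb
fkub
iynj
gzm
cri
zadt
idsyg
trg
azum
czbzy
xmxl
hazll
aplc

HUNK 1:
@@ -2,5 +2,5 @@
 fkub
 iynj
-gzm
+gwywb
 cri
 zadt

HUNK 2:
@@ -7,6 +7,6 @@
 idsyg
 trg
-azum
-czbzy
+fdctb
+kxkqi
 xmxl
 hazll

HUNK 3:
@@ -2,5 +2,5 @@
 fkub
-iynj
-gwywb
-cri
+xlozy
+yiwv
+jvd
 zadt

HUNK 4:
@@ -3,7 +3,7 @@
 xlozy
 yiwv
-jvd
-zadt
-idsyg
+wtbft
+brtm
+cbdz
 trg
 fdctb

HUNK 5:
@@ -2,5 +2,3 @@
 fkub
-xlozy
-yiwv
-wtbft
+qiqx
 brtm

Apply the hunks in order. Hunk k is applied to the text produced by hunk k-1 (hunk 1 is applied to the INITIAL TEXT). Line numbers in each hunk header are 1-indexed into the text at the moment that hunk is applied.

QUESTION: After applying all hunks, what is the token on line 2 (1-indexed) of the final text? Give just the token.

Hunk 1: at line 2 remove [gzm] add [gwywb] -> 13 lines: pfb fkub iynj gwywb cri zadt idsyg trg azum czbzy xmxl hazll aplc
Hunk 2: at line 7 remove [azum,czbzy] add [fdctb,kxkqi] -> 13 lines: pfb fkub iynj gwywb cri zadt idsyg trg fdctb kxkqi xmxl hazll aplc
Hunk 3: at line 2 remove [iynj,gwywb,cri] add [xlozy,yiwv,jvd] -> 13 lines: pfb fkub xlozy yiwv jvd zadt idsyg trg fdctb kxkqi xmxl hazll aplc
Hunk 4: at line 3 remove [jvd,zadt,idsyg] add [wtbft,brtm,cbdz] -> 13 lines: pfb fkub xlozy yiwv wtbft brtm cbdz trg fdctb kxkqi xmxl hazll aplc
Hunk 5: at line 2 remove [xlozy,yiwv,wtbft] add [qiqx] -> 11 lines: pfb fkub qiqx brtm cbdz trg fdctb kxkqi xmxl hazll aplc
Final line 2: fkub

Answer: fkub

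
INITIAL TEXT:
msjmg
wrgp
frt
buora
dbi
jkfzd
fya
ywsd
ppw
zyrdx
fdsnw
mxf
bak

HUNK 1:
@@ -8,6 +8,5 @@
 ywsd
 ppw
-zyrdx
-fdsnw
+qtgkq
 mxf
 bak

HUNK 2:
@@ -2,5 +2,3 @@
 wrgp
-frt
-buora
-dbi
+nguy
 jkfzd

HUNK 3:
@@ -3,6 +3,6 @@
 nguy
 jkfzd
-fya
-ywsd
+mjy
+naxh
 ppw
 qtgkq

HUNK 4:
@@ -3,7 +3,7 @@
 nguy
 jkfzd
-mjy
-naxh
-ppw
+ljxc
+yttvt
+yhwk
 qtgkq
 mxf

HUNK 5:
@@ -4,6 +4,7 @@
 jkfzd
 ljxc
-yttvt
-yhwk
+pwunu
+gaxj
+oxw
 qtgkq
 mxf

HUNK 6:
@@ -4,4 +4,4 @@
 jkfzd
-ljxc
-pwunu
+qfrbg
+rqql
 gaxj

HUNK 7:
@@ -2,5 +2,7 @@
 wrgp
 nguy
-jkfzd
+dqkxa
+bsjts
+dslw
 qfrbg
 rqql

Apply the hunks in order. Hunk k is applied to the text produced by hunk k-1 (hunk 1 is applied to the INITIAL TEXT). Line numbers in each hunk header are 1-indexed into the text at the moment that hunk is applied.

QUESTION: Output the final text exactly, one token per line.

Hunk 1: at line 8 remove [zyrdx,fdsnw] add [qtgkq] -> 12 lines: msjmg wrgp frt buora dbi jkfzd fya ywsd ppw qtgkq mxf bak
Hunk 2: at line 2 remove [frt,buora,dbi] add [nguy] -> 10 lines: msjmg wrgp nguy jkfzd fya ywsd ppw qtgkq mxf bak
Hunk 3: at line 3 remove [fya,ywsd] add [mjy,naxh] -> 10 lines: msjmg wrgp nguy jkfzd mjy naxh ppw qtgkq mxf bak
Hunk 4: at line 3 remove [mjy,naxh,ppw] add [ljxc,yttvt,yhwk] -> 10 lines: msjmg wrgp nguy jkfzd ljxc yttvt yhwk qtgkq mxf bak
Hunk 5: at line 4 remove [yttvt,yhwk] add [pwunu,gaxj,oxw] -> 11 lines: msjmg wrgp nguy jkfzd ljxc pwunu gaxj oxw qtgkq mxf bak
Hunk 6: at line 4 remove [ljxc,pwunu] add [qfrbg,rqql] -> 11 lines: msjmg wrgp nguy jkfzd qfrbg rqql gaxj oxw qtgkq mxf bak
Hunk 7: at line 2 remove [jkfzd] add [dqkxa,bsjts,dslw] -> 13 lines: msjmg wrgp nguy dqkxa bsjts dslw qfrbg rqql gaxj oxw qtgkq mxf bak

Answer: msjmg
wrgp
nguy
dqkxa
bsjts
dslw
qfrbg
rqql
gaxj
oxw
qtgkq
mxf
bak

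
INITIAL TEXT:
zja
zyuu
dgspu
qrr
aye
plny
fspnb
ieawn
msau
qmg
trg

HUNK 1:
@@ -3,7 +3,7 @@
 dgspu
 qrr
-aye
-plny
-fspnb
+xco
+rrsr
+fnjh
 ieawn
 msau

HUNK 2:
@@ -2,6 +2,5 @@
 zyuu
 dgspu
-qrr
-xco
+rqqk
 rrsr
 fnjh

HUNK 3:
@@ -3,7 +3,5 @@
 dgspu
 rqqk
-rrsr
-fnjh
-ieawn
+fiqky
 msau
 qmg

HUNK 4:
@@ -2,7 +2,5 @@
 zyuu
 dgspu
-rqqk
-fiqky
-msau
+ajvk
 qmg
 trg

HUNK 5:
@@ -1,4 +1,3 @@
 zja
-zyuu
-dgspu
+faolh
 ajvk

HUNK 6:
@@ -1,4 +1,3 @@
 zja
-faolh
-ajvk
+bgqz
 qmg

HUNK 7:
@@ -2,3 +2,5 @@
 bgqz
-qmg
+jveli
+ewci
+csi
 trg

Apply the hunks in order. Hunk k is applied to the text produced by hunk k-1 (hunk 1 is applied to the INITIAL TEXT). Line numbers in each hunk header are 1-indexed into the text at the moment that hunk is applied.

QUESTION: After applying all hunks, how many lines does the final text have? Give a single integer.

Answer: 6

Derivation:
Hunk 1: at line 3 remove [aye,plny,fspnb] add [xco,rrsr,fnjh] -> 11 lines: zja zyuu dgspu qrr xco rrsr fnjh ieawn msau qmg trg
Hunk 2: at line 2 remove [qrr,xco] add [rqqk] -> 10 lines: zja zyuu dgspu rqqk rrsr fnjh ieawn msau qmg trg
Hunk 3: at line 3 remove [rrsr,fnjh,ieawn] add [fiqky] -> 8 lines: zja zyuu dgspu rqqk fiqky msau qmg trg
Hunk 4: at line 2 remove [rqqk,fiqky,msau] add [ajvk] -> 6 lines: zja zyuu dgspu ajvk qmg trg
Hunk 5: at line 1 remove [zyuu,dgspu] add [faolh] -> 5 lines: zja faolh ajvk qmg trg
Hunk 6: at line 1 remove [faolh,ajvk] add [bgqz] -> 4 lines: zja bgqz qmg trg
Hunk 7: at line 2 remove [qmg] add [jveli,ewci,csi] -> 6 lines: zja bgqz jveli ewci csi trg
Final line count: 6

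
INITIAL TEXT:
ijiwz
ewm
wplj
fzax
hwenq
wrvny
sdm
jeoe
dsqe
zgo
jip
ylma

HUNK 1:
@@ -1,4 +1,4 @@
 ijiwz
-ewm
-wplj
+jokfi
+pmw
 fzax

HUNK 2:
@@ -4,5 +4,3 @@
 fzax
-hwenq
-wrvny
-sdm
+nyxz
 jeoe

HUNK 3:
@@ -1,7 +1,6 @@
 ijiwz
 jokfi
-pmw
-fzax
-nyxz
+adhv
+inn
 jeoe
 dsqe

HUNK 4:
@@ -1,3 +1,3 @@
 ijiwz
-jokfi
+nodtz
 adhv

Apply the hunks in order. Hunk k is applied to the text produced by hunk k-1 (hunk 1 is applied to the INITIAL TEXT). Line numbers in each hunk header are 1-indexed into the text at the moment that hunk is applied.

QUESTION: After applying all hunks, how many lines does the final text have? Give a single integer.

Hunk 1: at line 1 remove [ewm,wplj] add [jokfi,pmw] -> 12 lines: ijiwz jokfi pmw fzax hwenq wrvny sdm jeoe dsqe zgo jip ylma
Hunk 2: at line 4 remove [hwenq,wrvny,sdm] add [nyxz] -> 10 lines: ijiwz jokfi pmw fzax nyxz jeoe dsqe zgo jip ylma
Hunk 3: at line 1 remove [pmw,fzax,nyxz] add [adhv,inn] -> 9 lines: ijiwz jokfi adhv inn jeoe dsqe zgo jip ylma
Hunk 4: at line 1 remove [jokfi] add [nodtz] -> 9 lines: ijiwz nodtz adhv inn jeoe dsqe zgo jip ylma
Final line count: 9

Answer: 9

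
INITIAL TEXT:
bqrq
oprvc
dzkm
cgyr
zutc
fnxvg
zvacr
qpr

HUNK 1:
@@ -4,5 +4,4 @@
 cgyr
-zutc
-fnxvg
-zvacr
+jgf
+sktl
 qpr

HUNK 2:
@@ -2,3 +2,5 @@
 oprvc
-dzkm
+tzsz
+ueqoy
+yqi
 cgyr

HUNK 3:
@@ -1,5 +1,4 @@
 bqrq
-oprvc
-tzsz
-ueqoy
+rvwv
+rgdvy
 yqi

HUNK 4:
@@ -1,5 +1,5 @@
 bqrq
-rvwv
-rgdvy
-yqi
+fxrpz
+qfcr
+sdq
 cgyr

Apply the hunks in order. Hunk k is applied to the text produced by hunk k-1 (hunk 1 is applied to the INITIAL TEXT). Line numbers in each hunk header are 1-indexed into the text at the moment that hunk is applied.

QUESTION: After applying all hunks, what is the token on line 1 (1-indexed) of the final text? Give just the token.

Answer: bqrq

Derivation:
Hunk 1: at line 4 remove [zutc,fnxvg,zvacr] add [jgf,sktl] -> 7 lines: bqrq oprvc dzkm cgyr jgf sktl qpr
Hunk 2: at line 2 remove [dzkm] add [tzsz,ueqoy,yqi] -> 9 lines: bqrq oprvc tzsz ueqoy yqi cgyr jgf sktl qpr
Hunk 3: at line 1 remove [oprvc,tzsz,ueqoy] add [rvwv,rgdvy] -> 8 lines: bqrq rvwv rgdvy yqi cgyr jgf sktl qpr
Hunk 4: at line 1 remove [rvwv,rgdvy,yqi] add [fxrpz,qfcr,sdq] -> 8 lines: bqrq fxrpz qfcr sdq cgyr jgf sktl qpr
Final line 1: bqrq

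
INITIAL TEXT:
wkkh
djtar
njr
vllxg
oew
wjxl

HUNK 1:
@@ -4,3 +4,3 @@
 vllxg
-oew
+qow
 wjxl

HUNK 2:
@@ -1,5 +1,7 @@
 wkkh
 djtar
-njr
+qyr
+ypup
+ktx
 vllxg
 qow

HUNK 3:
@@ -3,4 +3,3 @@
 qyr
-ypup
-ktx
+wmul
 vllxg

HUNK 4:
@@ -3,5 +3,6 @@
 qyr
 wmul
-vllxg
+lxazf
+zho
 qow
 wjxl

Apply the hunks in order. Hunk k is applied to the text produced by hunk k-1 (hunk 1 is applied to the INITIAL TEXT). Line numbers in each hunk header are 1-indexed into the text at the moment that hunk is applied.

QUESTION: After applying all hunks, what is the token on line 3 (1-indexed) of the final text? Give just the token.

Answer: qyr

Derivation:
Hunk 1: at line 4 remove [oew] add [qow] -> 6 lines: wkkh djtar njr vllxg qow wjxl
Hunk 2: at line 1 remove [njr] add [qyr,ypup,ktx] -> 8 lines: wkkh djtar qyr ypup ktx vllxg qow wjxl
Hunk 3: at line 3 remove [ypup,ktx] add [wmul] -> 7 lines: wkkh djtar qyr wmul vllxg qow wjxl
Hunk 4: at line 3 remove [vllxg] add [lxazf,zho] -> 8 lines: wkkh djtar qyr wmul lxazf zho qow wjxl
Final line 3: qyr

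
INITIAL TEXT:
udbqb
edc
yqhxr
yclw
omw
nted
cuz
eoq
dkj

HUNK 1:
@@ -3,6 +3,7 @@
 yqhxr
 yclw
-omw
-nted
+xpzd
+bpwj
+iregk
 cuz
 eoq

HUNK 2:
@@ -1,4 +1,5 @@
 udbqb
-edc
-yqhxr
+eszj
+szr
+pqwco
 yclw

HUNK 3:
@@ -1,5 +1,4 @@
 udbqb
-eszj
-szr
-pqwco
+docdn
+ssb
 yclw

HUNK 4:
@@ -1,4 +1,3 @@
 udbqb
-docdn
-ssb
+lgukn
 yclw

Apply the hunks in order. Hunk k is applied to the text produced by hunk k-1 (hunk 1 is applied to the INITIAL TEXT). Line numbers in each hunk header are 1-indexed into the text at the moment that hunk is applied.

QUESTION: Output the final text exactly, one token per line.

Hunk 1: at line 3 remove [omw,nted] add [xpzd,bpwj,iregk] -> 10 lines: udbqb edc yqhxr yclw xpzd bpwj iregk cuz eoq dkj
Hunk 2: at line 1 remove [edc,yqhxr] add [eszj,szr,pqwco] -> 11 lines: udbqb eszj szr pqwco yclw xpzd bpwj iregk cuz eoq dkj
Hunk 3: at line 1 remove [eszj,szr,pqwco] add [docdn,ssb] -> 10 lines: udbqb docdn ssb yclw xpzd bpwj iregk cuz eoq dkj
Hunk 4: at line 1 remove [docdn,ssb] add [lgukn] -> 9 lines: udbqb lgukn yclw xpzd bpwj iregk cuz eoq dkj

Answer: udbqb
lgukn
yclw
xpzd
bpwj
iregk
cuz
eoq
dkj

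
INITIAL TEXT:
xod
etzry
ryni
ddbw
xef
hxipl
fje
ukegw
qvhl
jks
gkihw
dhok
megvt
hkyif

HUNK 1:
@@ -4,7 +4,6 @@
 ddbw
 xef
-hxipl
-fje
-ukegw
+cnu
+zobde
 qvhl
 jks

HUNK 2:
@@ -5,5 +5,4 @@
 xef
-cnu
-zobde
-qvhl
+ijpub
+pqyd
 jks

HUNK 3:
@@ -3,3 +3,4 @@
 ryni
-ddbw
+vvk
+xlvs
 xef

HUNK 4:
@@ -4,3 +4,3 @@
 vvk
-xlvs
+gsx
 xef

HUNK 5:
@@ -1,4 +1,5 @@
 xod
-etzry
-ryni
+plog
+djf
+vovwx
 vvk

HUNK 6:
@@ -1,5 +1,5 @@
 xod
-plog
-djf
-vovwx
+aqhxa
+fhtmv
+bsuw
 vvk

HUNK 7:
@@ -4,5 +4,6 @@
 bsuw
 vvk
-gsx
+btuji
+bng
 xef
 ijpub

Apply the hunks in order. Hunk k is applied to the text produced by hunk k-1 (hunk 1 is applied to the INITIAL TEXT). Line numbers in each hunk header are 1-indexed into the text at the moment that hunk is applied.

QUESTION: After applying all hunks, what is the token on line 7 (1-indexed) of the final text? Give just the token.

Answer: bng

Derivation:
Hunk 1: at line 4 remove [hxipl,fje,ukegw] add [cnu,zobde] -> 13 lines: xod etzry ryni ddbw xef cnu zobde qvhl jks gkihw dhok megvt hkyif
Hunk 2: at line 5 remove [cnu,zobde,qvhl] add [ijpub,pqyd] -> 12 lines: xod etzry ryni ddbw xef ijpub pqyd jks gkihw dhok megvt hkyif
Hunk 3: at line 3 remove [ddbw] add [vvk,xlvs] -> 13 lines: xod etzry ryni vvk xlvs xef ijpub pqyd jks gkihw dhok megvt hkyif
Hunk 4: at line 4 remove [xlvs] add [gsx] -> 13 lines: xod etzry ryni vvk gsx xef ijpub pqyd jks gkihw dhok megvt hkyif
Hunk 5: at line 1 remove [etzry,ryni] add [plog,djf,vovwx] -> 14 lines: xod plog djf vovwx vvk gsx xef ijpub pqyd jks gkihw dhok megvt hkyif
Hunk 6: at line 1 remove [plog,djf,vovwx] add [aqhxa,fhtmv,bsuw] -> 14 lines: xod aqhxa fhtmv bsuw vvk gsx xef ijpub pqyd jks gkihw dhok megvt hkyif
Hunk 7: at line 4 remove [gsx] add [btuji,bng] -> 15 lines: xod aqhxa fhtmv bsuw vvk btuji bng xef ijpub pqyd jks gkihw dhok megvt hkyif
Final line 7: bng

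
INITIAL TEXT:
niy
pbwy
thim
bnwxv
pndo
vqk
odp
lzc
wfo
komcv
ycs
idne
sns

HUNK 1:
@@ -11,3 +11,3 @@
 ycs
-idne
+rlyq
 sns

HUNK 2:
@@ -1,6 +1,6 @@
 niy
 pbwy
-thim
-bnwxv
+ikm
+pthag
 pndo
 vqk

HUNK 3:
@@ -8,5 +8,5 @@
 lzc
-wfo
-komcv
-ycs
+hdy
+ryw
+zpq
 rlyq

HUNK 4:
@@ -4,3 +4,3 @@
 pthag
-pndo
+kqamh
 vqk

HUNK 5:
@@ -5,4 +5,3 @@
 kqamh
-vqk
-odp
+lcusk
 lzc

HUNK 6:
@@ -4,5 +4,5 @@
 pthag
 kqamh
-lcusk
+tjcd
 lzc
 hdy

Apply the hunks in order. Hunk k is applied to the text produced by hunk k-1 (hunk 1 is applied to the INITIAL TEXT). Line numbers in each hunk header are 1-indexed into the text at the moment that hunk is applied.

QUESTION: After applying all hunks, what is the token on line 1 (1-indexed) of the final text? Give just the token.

Answer: niy

Derivation:
Hunk 1: at line 11 remove [idne] add [rlyq] -> 13 lines: niy pbwy thim bnwxv pndo vqk odp lzc wfo komcv ycs rlyq sns
Hunk 2: at line 1 remove [thim,bnwxv] add [ikm,pthag] -> 13 lines: niy pbwy ikm pthag pndo vqk odp lzc wfo komcv ycs rlyq sns
Hunk 3: at line 8 remove [wfo,komcv,ycs] add [hdy,ryw,zpq] -> 13 lines: niy pbwy ikm pthag pndo vqk odp lzc hdy ryw zpq rlyq sns
Hunk 4: at line 4 remove [pndo] add [kqamh] -> 13 lines: niy pbwy ikm pthag kqamh vqk odp lzc hdy ryw zpq rlyq sns
Hunk 5: at line 5 remove [vqk,odp] add [lcusk] -> 12 lines: niy pbwy ikm pthag kqamh lcusk lzc hdy ryw zpq rlyq sns
Hunk 6: at line 4 remove [lcusk] add [tjcd] -> 12 lines: niy pbwy ikm pthag kqamh tjcd lzc hdy ryw zpq rlyq sns
Final line 1: niy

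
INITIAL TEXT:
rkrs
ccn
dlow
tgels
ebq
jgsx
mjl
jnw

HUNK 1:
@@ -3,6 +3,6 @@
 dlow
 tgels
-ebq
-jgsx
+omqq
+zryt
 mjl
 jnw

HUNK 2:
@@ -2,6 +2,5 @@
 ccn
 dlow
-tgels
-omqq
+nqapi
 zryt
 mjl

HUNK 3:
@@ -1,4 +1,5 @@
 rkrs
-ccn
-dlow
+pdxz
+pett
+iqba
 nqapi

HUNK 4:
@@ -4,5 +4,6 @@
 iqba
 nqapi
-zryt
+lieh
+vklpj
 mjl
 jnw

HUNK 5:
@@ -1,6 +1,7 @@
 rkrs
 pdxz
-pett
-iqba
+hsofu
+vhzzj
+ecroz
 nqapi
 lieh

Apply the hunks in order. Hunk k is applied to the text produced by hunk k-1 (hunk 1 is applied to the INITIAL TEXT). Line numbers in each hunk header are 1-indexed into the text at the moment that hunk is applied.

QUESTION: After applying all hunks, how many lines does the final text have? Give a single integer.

Answer: 10

Derivation:
Hunk 1: at line 3 remove [ebq,jgsx] add [omqq,zryt] -> 8 lines: rkrs ccn dlow tgels omqq zryt mjl jnw
Hunk 2: at line 2 remove [tgels,omqq] add [nqapi] -> 7 lines: rkrs ccn dlow nqapi zryt mjl jnw
Hunk 3: at line 1 remove [ccn,dlow] add [pdxz,pett,iqba] -> 8 lines: rkrs pdxz pett iqba nqapi zryt mjl jnw
Hunk 4: at line 4 remove [zryt] add [lieh,vklpj] -> 9 lines: rkrs pdxz pett iqba nqapi lieh vklpj mjl jnw
Hunk 5: at line 1 remove [pett,iqba] add [hsofu,vhzzj,ecroz] -> 10 lines: rkrs pdxz hsofu vhzzj ecroz nqapi lieh vklpj mjl jnw
Final line count: 10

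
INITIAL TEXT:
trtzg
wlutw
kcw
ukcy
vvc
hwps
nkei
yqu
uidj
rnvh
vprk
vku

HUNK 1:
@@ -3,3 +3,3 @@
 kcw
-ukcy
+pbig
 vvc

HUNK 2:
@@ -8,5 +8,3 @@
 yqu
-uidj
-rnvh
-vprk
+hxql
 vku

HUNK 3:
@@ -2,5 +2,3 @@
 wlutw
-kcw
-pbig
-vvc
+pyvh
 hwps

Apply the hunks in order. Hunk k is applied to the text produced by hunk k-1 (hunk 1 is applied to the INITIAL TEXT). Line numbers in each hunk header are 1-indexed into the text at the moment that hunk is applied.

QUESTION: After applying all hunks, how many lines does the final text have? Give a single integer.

Answer: 8

Derivation:
Hunk 1: at line 3 remove [ukcy] add [pbig] -> 12 lines: trtzg wlutw kcw pbig vvc hwps nkei yqu uidj rnvh vprk vku
Hunk 2: at line 8 remove [uidj,rnvh,vprk] add [hxql] -> 10 lines: trtzg wlutw kcw pbig vvc hwps nkei yqu hxql vku
Hunk 3: at line 2 remove [kcw,pbig,vvc] add [pyvh] -> 8 lines: trtzg wlutw pyvh hwps nkei yqu hxql vku
Final line count: 8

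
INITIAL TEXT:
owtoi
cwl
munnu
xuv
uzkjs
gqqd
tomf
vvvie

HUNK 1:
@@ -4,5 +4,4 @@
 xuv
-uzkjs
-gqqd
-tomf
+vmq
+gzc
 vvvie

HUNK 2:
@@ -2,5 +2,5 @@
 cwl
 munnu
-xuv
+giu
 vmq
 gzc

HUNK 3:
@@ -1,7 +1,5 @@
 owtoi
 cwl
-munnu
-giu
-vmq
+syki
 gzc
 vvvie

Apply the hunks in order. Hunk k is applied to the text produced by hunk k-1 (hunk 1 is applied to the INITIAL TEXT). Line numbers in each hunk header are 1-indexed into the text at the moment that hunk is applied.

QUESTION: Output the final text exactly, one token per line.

Answer: owtoi
cwl
syki
gzc
vvvie

Derivation:
Hunk 1: at line 4 remove [uzkjs,gqqd,tomf] add [vmq,gzc] -> 7 lines: owtoi cwl munnu xuv vmq gzc vvvie
Hunk 2: at line 2 remove [xuv] add [giu] -> 7 lines: owtoi cwl munnu giu vmq gzc vvvie
Hunk 3: at line 1 remove [munnu,giu,vmq] add [syki] -> 5 lines: owtoi cwl syki gzc vvvie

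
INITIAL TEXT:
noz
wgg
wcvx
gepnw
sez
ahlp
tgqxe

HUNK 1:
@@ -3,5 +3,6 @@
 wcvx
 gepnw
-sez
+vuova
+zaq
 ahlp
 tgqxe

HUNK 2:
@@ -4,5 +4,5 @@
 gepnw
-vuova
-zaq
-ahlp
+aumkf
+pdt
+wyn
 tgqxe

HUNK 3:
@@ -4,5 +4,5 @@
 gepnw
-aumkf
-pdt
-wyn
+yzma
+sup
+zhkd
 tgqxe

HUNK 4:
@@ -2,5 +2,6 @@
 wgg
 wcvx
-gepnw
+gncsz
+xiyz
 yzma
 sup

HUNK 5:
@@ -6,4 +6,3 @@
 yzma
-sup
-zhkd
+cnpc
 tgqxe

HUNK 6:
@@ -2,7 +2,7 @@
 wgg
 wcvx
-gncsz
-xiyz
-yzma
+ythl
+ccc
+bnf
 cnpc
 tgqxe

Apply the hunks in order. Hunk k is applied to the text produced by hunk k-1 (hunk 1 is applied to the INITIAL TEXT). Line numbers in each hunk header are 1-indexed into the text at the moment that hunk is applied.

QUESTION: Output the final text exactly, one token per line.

Answer: noz
wgg
wcvx
ythl
ccc
bnf
cnpc
tgqxe

Derivation:
Hunk 1: at line 3 remove [sez] add [vuova,zaq] -> 8 lines: noz wgg wcvx gepnw vuova zaq ahlp tgqxe
Hunk 2: at line 4 remove [vuova,zaq,ahlp] add [aumkf,pdt,wyn] -> 8 lines: noz wgg wcvx gepnw aumkf pdt wyn tgqxe
Hunk 3: at line 4 remove [aumkf,pdt,wyn] add [yzma,sup,zhkd] -> 8 lines: noz wgg wcvx gepnw yzma sup zhkd tgqxe
Hunk 4: at line 2 remove [gepnw] add [gncsz,xiyz] -> 9 lines: noz wgg wcvx gncsz xiyz yzma sup zhkd tgqxe
Hunk 5: at line 6 remove [sup,zhkd] add [cnpc] -> 8 lines: noz wgg wcvx gncsz xiyz yzma cnpc tgqxe
Hunk 6: at line 2 remove [gncsz,xiyz,yzma] add [ythl,ccc,bnf] -> 8 lines: noz wgg wcvx ythl ccc bnf cnpc tgqxe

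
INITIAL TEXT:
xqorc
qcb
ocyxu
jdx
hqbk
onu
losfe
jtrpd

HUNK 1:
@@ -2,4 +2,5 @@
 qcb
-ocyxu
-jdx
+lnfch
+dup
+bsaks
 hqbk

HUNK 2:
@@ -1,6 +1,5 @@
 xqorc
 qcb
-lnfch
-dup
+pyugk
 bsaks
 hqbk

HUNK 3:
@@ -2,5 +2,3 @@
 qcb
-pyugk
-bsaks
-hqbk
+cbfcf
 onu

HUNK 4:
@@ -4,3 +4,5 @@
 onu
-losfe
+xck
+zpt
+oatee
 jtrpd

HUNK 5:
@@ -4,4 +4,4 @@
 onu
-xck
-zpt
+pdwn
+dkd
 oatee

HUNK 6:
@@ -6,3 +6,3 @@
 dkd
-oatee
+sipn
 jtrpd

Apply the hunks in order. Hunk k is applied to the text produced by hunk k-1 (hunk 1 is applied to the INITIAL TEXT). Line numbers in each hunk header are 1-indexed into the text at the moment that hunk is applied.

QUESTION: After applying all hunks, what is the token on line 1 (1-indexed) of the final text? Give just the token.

Answer: xqorc

Derivation:
Hunk 1: at line 2 remove [ocyxu,jdx] add [lnfch,dup,bsaks] -> 9 lines: xqorc qcb lnfch dup bsaks hqbk onu losfe jtrpd
Hunk 2: at line 1 remove [lnfch,dup] add [pyugk] -> 8 lines: xqorc qcb pyugk bsaks hqbk onu losfe jtrpd
Hunk 3: at line 2 remove [pyugk,bsaks,hqbk] add [cbfcf] -> 6 lines: xqorc qcb cbfcf onu losfe jtrpd
Hunk 4: at line 4 remove [losfe] add [xck,zpt,oatee] -> 8 lines: xqorc qcb cbfcf onu xck zpt oatee jtrpd
Hunk 5: at line 4 remove [xck,zpt] add [pdwn,dkd] -> 8 lines: xqorc qcb cbfcf onu pdwn dkd oatee jtrpd
Hunk 6: at line 6 remove [oatee] add [sipn] -> 8 lines: xqorc qcb cbfcf onu pdwn dkd sipn jtrpd
Final line 1: xqorc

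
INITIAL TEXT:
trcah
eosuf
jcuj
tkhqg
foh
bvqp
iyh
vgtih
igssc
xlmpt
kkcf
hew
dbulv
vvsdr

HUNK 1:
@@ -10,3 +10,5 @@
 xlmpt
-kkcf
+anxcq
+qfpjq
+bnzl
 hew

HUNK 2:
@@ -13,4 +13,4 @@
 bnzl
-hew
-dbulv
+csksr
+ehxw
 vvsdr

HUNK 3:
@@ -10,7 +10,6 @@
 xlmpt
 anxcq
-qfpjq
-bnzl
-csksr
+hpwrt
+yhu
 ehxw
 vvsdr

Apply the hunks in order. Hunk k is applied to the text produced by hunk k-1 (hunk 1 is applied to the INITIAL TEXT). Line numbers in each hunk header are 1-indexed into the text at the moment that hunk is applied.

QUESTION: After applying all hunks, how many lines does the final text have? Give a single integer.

Answer: 15

Derivation:
Hunk 1: at line 10 remove [kkcf] add [anxcq,qfpjq,bnzl] -> 16 lines: trcah eosuf jcuj tkhqg foh bvqp iyh vgtih igssc xlmpt anxcq qfpjq bnzl hew dbulv vvsdr
Hunk 2: at line 13 remove [hew,dbulv] add [csksr,ehxw] -> 16 lines: trcah eosuf jcuj tkhqg foh bvqp iyh vgtih igssc xlmpt anxcq qfpjq bnzl csksr ehxw vvsdr
Hunk 3: at line 10 remove [qfpjq,bnzl,csksr] add [hpwrt,yhu] -> 15 lines: trcah eosuf jcuj tkhqg foh bvqp iyh vgtih igssc xlmpt anxcq hpwrt yhu ehxw vvsdr
Final line count: 15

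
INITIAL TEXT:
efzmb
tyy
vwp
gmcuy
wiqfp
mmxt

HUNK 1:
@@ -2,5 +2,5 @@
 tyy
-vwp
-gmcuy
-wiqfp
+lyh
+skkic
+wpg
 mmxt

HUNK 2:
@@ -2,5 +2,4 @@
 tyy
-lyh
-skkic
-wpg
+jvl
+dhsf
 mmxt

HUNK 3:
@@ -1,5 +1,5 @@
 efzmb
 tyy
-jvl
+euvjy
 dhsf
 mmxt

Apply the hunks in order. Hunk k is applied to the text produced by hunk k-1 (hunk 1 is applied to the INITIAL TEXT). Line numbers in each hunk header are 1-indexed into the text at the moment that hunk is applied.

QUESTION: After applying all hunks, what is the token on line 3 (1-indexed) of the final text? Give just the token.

Answer: euvjy

Derivation:
Hunk 1: at line 2 remove [vwp,gmcuy,wiqfp] add [lyh,skkic,wpg] -> 6 lines: efzmb tyy lyh skkic wpg mmxt
Hunk 2: at line 2 remove [lyh,skkic,wpg] add [jvl,dhsf] -> 5 lines: efzmb tyy jvl dhsf mmxt
Hunk 3: at line 1 remove [jvl] add [euvjy] -> 5 lines: efzmb tyy euvjy dhsf mmxt
Final line 3: euvjy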